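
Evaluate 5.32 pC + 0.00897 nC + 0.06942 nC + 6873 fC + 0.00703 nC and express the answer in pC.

In pC:
  5.32 pC → 5.32
  0.00897 nC = 0.00897e3 pC = 8.97
  0.06942 nC = 0.06942e3 pC = 69.42
  6873 fC = 6873e-3 pC = 6.873
  0.00703 nC = 0.00703e3 pC = 7.03
Sum: 5.32 + 8.97 + 69.42 + 6.873 + 7.03 = 97.613

97.613 pC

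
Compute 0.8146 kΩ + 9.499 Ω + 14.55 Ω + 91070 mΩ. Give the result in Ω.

In Ω:
  0.8146 kΩ = 0.8146e3 Ω = 814.6
  9.499 Ω → 9.499
  14.55 Ω → 14.55
  91070 mΩ = 91070e-3 Ω = 91.07
Sum: 814.6 + 9.499 + 14.55 + 91.07 = 929.719

929.719 Ω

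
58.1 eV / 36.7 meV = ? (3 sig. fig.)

1580

(58.1) / (36.7 × 10^-3) = 1.583 × 10^3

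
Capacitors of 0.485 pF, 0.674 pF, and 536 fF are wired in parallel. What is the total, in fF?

1695 fF

In fF:
  0.485 pF = 0.485 × 10^3 fF = 485
  0.674 pF = 0.674 × 10^3 fF = 674
  536 fF → 536
Sum: 485 + 674 + 536 = 1695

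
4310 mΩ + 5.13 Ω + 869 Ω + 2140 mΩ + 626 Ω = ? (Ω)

1506.58 Ω

In Ω:
  4310 mΩ = 4310 × 10^-3 Ω = 4.31
  5.13 Ω → 5.13
  869 Ω → 869
  2140 mΩ = 2140 × 10^-3 Ω = 2.14
  626 Ω → 626
Sum: 4.31 + 5.13 + 869 + 2.14 + 626 = 1506.58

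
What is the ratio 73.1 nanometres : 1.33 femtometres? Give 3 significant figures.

55000000

(73.1e-9) / (1.33e-15) = 54.96e6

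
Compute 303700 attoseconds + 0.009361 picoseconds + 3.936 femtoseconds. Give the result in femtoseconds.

316.997 femtoseconds

In femtoseconds:
  303700 attoseconds = 303700 × 10⁻³ femtoseconds = 303.7
  0.009361 picoseconds = 0.009361 × 10³ femtoseconds = 9.361
  3.936 femtoseconds → 3.936
Sum: 303.7 + 9.361 + 3.936 = 316.997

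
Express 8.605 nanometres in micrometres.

0.008605 micrometres

nano = 10^-9, micro = 10^-6; factor is 10^-3.
8.605 × 10^-3 = 0.008605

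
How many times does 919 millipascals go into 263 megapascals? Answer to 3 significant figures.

286000000

(263e6) / (919e-3) = 0.2862e9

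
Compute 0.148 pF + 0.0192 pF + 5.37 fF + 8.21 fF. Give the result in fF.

180.78 fF

In fF:
  0.148 pF = 0.148 × 10³ fF = 148
  0.0192 pF = 0.0192 × 10³ fF = 19.2
  5.37 fF → 5.37
  8.21 fF → 8.21
Sum: 148 + 19.2 + 5.37 + 8.21 = 180.78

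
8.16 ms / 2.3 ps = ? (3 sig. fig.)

3550000000

(8.16 × 10⁻³) / (2.3 × 10⁻¹²) = 3.548 × 10⁹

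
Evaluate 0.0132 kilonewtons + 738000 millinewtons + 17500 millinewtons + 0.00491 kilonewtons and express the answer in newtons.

In newtons:
  0.0132 kilonewtons = 0.0132 × 10^3 newtons = 13.2
  738000 millinewtons = 738000 × 10^-3 newtons = 738
  17500 millinewtons = 17500 × 10^-3 newtons = 17.5
  0.00491 kilonewtons = 0.00491 × 10^3 newtons = 4.91
Sum: 13.2 + 738 + 17.5 + 4.91 = 773.61

773.61 newtons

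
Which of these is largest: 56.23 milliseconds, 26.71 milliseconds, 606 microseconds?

56.23 milliseconds

56.23 milliseconds = 0.05623 seconds
26.71 milliseconds = 0.02671 seconds
606 microseconds = 0.000606 seconds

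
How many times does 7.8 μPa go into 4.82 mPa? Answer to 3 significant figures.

(4.82 × 10^-3) / (7.8 × 10^-6) = 0.6179 × 10^3

618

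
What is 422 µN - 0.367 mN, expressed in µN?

In µN:
  422 µN → 422
  0.367 mN = 0.367 × 10³ µN = 367
Difference: 422 - 367 = 55

55 µN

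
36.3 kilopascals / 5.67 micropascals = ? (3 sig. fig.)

(36.3 × 10³) / (5.67 × 10⁻⁶) = 6.402 × 10⁹

6400000000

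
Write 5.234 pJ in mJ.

pico = 10^-12, milli = 10^-3; factor is 10^-9.
5.234 × 10^-9 = 0.000000005234

0.000000005234 mJ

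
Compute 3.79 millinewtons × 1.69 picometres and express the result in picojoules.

3.79 × 10^-3 × 1.69 × 10^-12 = 6.4051 × 10^-15 J

0.0064051 picojoules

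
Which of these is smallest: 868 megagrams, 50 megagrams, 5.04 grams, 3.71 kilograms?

5.04 grams

868 megagrams = 868000000 grams
50 megagrams = 50000000 grams
5.04 grams = 5.04 grams
3.71 kilograms = 3710 grams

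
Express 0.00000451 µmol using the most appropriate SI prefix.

4.51 pmol

= 4.51e-12 mol; 1e-12 is pico.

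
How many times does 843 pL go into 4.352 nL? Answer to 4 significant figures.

(4.352e-9) / (843e-12) = 0.0051625e3

5.163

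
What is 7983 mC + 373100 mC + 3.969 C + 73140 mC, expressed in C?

In C:
  7983 mC = 7983e-3 C = 7.983
  373100 mC = 373100e-3 C = 373.1
  3.969 C → 3.969
  73140 mC = 73140e-3 C = 73.14
Sum: 7.983 + 373.1 + 3.969 + 73.14 = 458.192

458.192 C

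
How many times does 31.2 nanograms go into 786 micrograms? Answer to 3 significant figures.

25200

(786e-6) / (31.2e-9) = 25.19e3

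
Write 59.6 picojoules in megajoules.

pico = 10⁻¹², mega = 10⁶; factor is 10⁻¹⁸.
59.6 × 10⁻¹⁸ = 0.0000000000000000596

0.0000000000000000596 megajoules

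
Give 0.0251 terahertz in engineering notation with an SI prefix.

= 25.1 × 10⁹ hertz; 10⁹ is giga.

25.1 gigahertz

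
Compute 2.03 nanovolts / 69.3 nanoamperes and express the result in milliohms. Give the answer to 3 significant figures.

(2.03e-9) / (69.3e-9) = 0.029293 Ω

29.3 milliohms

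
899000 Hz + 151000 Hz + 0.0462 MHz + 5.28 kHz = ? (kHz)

In kHz:
  899000 Hz = 899000 × 10⁻³ kHz = 899
  151000 Hz = 151000 × 10⁻³ kHz = 151
  0.0462 MHz = 0.0462 × 10³ kHz = 46.2
  5.28 kHz → 5.28
Sum: 899 + 151 + 46.2 + 5.28 = 1101.48

1101.48 kHz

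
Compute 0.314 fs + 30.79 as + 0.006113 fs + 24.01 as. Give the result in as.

In as:
  0.314 fs = 0.314 × 10^3 as = 314
  30.79 as → 30.79
  0.006113 fs = 0.006113 × 10^3 as = 6.113
  24.01 as → 24.01
Sum: 314 + 30.79 + 6.113 + 24.01 = 374.913

374.913 as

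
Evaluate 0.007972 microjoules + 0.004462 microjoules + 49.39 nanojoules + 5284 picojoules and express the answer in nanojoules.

67.108 nanojoules

In nanojoules:
  0.007972 microjoules = 0.007972 × 10³ nanojoules = 7.972
  0.004462 microjoules = 0.004462 × 10³ nanojoules = 4.462
  49.39 nanojoules → 49.39
  5284 picojoules = 5284 × 10⁻³ nanojoules = 5.284
Sum: 7.972 + 4.462 + 49.39 + 5.284 = 67.108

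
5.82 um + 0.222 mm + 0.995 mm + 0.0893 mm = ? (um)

1312.12 um

In um:
  5.82 um → 5.82
  0.222 mm = 0.222 × 10^3 um = 222
  0.995 mm = 0.995 × 10^3 um = 995
  0.0893 mm = 0.0893 × 10^3 um = 89.3
Sum: 5.82 + 222 + 995 + 89.3 = 1312.12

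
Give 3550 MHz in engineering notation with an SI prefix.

3.55 GHz

= 3.55e9 Hz; 1e9 is giga.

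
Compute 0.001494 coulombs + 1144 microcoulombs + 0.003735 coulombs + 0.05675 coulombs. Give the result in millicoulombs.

63.123 millicoulombs

In millicoulombs:
  0.001494 coulombs = 0.001494 × 10³ millicoulombs = 1.494
  1144 microcoulombs = 1144 × 10⁻³ millicoulombs = 1.144
  0.003735 coulombs = 0.003735 × 10³ millicoulombs = 3.735
  0.05675 coulombs = 0.05675 × 10³ millicoulombs = 56.75
Sum: 1.494 + 1.144 + 3.735 + 56.75 = 63.123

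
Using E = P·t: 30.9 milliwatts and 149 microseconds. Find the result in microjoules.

4.6041 microjoules

30.9e-3 × 149e-6 = 4604.1e-9 J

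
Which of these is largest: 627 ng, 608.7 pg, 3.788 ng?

627 ng

627 ng = 0.000000627 g
608.7 pg = 0.0000000006087 g
3.788 ng = 0.000000003788 g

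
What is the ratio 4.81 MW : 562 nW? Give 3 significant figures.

(4.81 × 10^6) / (562 × 10^-9) = 0.008559 × 10^15

8560000000000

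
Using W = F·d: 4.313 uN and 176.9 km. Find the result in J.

4.313 × 10⁻⁶ × 176.9 × 10³ = 762.9697 × 10⁻³ J

0.7629697 J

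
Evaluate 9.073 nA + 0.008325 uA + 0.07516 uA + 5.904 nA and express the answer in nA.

In nA:
  9.073 nA → 9.073
  0.008325 uA = 0.008325 × 10³ nA = 8.325
  0.07516 uA = 0.07516 × 10³ nA = 75.16
  5.904 nA → 5.904
Sum: 9.073 + 8.325 + 75.16 + 5.904 = 98.462

98.462 nA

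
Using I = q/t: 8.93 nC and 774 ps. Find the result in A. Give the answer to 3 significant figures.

(8.93 × 10^-9) / (774 × 10^-12) = 0.011537 × 10^3 A

11.5 A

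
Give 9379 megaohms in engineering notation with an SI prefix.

= 9.379 × 10^9 ohms; 10^9 is giga.

9.379 gigaohms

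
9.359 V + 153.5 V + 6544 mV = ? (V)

In V:
  9.359 V → 9.359
  153.5 V → 153.5
  6544 mV = 6544e-3 V = 6.544
Sum: 9.359 + 153.5 + 6.544 = 169.403

169.403 V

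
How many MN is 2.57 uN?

micro = 10⁻⁶, mega = 10⁶; factor is 10⁻¹².
2.57 × 10⁻¹² = 0.00000000000257

0.00000000000257 MN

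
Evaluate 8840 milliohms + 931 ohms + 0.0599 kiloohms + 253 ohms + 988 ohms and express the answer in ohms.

In ohms:
  8840 milliohms = 8840 × 10⁻³ ohms = 8.84
  931 ohms → 931
  0.0599 kiloohms = 0.0599 × 10³ ohms = 59.9
  253 ohms → 253
  988 ohms → 988
Sum: 8.84 + 931 + 59.9 + 253 + 988 = 2240.74

2240.74 ohms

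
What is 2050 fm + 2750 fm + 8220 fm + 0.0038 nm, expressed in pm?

16.82 pm

In pm:
  2050 fm = 2050e-3 pm = 2.05
  2750 fm = 2750e-3 pm = 2.75
  8220 fm = 8220e-3 pm = 8.22
  0.0038 nm = 0.0038e3 pm = 3.8
Sum: 2.05 + 2.75 + 8.22 + 3.8 = 16.82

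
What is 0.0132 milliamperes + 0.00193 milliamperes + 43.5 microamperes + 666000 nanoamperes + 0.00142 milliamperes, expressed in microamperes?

In microamperes:
  0.0132 milliamperes = 0.0132 × 10³ microamperes = 13.2
  0.00193 milliamperes = 0.00193 × 10³ microamperes = 1.93
  43.5 microamperes → 43.5
  666000 nanoamperes = 666000 × 10⁻³ microamperes = 666
  0.00142 milliamperes = 0.00142 × 10³ microamperes = 1.42
Sum: 13.2 + 1.93 + 43.5 + 666 + 1.42 = 726.05

726.05 microamperes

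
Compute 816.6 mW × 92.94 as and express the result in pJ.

816.6e-3 × 92.94e-18 = 75894.804e-21 J

0.000075894804 pJ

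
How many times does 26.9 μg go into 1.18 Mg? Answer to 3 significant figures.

(1.18e6) / (26.9e-6) = 0.04387e12

43900000000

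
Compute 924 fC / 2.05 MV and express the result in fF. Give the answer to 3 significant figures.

(924e-15) / (2.05e6) = 450.73e-21 F

0.000451 fF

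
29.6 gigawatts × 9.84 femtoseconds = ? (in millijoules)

0.291264 millijoules

29.6e9 × 9.84e-15 = 291.264e-6 J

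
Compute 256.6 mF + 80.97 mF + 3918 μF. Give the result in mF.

In mF:
  256.6 mF → 256.6
  80.97 mF → 80.97
  3918 μF = 3918e-3 mF = 3.918
Sum: 256.6 + 80.97 + 3.918 = 341.488

341.488 mF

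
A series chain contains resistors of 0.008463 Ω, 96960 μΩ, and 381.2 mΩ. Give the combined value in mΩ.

486.623 mΩ

In mΩ:
  0.008463 Ω = 0.008463 × 10^3 mΩ = 8.463
  96960 μΩ = 96960 × 10^-3 mΩ = 96.96
  381.2 mΩ → 381.2
Sum: 8.463 + 96.96 + 381.2 = 486.623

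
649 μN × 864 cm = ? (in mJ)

649 × 10^-6 × 864 × 10^-2 = 560736 × 10^-8 J

5.60736 mJ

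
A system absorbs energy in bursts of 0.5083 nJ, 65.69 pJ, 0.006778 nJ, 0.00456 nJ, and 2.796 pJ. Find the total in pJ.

588.124 pJ

In pJ:
  0.5083 nJ = 0.5083 × 10^3 pJ = 508.3
  65.69 pJ → 65.69
  0.006778 nJ = 0.006778 × 10^3 pJ = 6.778
  0.00456 nJ = 0.00456 × 10^3 pJ = 4.56
  2.796 pJ → 2.796
Sum: 508.3 + 65.69 + 6.778 + 4.56 + 2.796 = 588.124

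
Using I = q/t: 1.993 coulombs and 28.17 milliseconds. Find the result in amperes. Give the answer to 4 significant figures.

(1.993) / (28.17 × 10^-3) = 0.070749 × 10^3 A

70.75 amperes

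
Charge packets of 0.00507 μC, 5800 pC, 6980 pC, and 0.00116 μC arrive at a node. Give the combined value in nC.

19.01 nC

In nC:
  0.00507 μC = 0.00507 × 10³ nC = 5.07
  5800 pC = 5800 × 10⁻³ nC = 5.8
  6980 pC = 6980 × 10⁻³ nC = 6.98
  0.00116 μC = 0.00116 × 10³ nC = 1.16
Sum: 5.07 + 5.8 + 6.98 + 1.16 = 19.01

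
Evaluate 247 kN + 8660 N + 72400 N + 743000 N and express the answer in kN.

In kN:
  247 kN → 247
  8660 N = 8660 × 10⁻³ kN = 8.66
  72400 N = 72400 × 10⁻³ kN = 72.4
  743000 N = 743000 × 10⁻³ kN = 743
Sum: 247 + 8.66 + 72.4 + 743 = 1071.06

1071.06 kN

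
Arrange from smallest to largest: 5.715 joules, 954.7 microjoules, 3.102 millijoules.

5.715 joules = 5.715 joules
954.7 microjoules = 0.0009547 joules
3.102 millijoules = 0.003102 joules

954.7 microjoules < 3.102 millijoules < 5.715 joules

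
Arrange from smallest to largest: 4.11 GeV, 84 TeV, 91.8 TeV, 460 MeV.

460 MeV < 4.11 GeV < 84 TeV < 91.8 TeV

4.11 GeV = 4110000000 eV
84 TeV = 84000000000000 eV
91.8 TeV = 91800000000000 eV
460 MeV = 460000000 eV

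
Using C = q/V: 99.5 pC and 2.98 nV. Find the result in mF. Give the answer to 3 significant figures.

(99.5e-12) / (2.98e-9) = 33.389e-3 F

33.4 mF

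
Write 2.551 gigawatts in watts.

2551000000 watts

giga = 1e9, (no prefix) = 1e0; factor is 1e9.
2.551 × 1e9 = 2551000000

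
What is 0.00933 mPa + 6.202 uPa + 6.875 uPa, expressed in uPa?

In uPa:
  0.00933 mPa = 0.00933e3 uPa = 9.33
  6.202 uPa → 6.202
  6.875 uPa → 6.875
Sum: 9.33 + 6.202 + 6.875 = 22.407

22.407 uPa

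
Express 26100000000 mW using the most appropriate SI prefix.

26.1 MW

= 26.1 × 10⁶ W; 10⁶ is mega.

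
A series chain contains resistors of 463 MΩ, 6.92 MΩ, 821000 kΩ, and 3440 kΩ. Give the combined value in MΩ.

In MΩ:
  463 MΩ → 463
  6.92 MΩ → 6.92
  821000 kΩ = 821000e-3 MΩ = 821
  3440 kΩ = 3440e-3 MΩ = 3.44
Sum: 463 + 6.92 + 821 + 3.44 = 1294.36

1294.36 MΩ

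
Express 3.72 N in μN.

(no prefix) = 10^0, micro = 10^-6; factor is 10^6.
3.72 × 10^6 = 3720000

3720000 μN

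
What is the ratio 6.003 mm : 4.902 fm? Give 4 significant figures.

(6.003 × 10^-3) / (4.902 × 10^-15) = 1.2246 × 10^12

1225000000000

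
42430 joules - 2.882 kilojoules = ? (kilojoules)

In kilojoules:
  42430 joules = 42430e-3 kilojoules = 42.43
  2.882 kilojoules → 2.882
Difference: 42.43 - 2.882 = 39.548

39.548 kilojoules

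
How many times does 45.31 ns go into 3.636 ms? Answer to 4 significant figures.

80250

(3.636 × 10⁻³) / (45.31 × 10⁻⁹) = 0.080247 × 10⁶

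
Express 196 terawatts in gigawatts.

tera = 10¹², giga = 10⁹; factor is 10³.
196 × 10³ = 196000

196000 gigawatts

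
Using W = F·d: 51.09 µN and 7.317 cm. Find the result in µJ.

51.09e-6 × 7.317e-2 = 373.82553e-8 J

3.7382553 µJ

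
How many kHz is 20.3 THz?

tera = 1e12, kilo = 1e3; factor is 1e9.
20.3 × 1e9 = 20300000000

20300000000 kHz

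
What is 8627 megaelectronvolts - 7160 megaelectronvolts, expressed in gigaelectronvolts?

1.467 gigaelectronvolts

In gigaelectronvolts:
  8627 megaelectronvolts = 8627e-3 gigaelectronvolts = 8.627
  7160 megaelectronvolts = 7160e-3 gigaelectronvolts = 7.16
Difference: 8.627 - 7.16 = 1.467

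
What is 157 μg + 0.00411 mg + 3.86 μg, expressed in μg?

164.97 μg

In μg:
  157 μg → 157
  0.00411 mg = 0.00411e3 μg = 4.11
  3.86 μg → 3.86
Sum: 157 + 4.11 + 3.86 = 164.97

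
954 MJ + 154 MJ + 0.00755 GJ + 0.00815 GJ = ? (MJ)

1123.7 MJ

In MJ:
  954 MJ → 954
  154 MJ → 154
  0.00755 GJ = 0.00755 × 10^3 MJ = 7.55
  0.00815 GJ = 0.00815 × 10^3 MJ = 8.15
Sum: 954 + 154 + 7.55 + 8.15 = 1123.7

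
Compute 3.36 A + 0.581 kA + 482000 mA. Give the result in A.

In A:
  3.36 A → 3.36
  0.581 kA = 0.581 × 10^3 A = 581
  482000 mA = 482000 × 10^-3 A = 482
Sum: 3.36 + 581 + 482 = 1066.36

1066.36 A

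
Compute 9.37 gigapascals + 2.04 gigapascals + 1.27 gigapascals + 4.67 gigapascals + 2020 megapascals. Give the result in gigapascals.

In gigapascals:
  9.37 gigapascals → 9.37
  2.04 gigapascals → 2.04
  1.27 gigapascals → 1.27
  4.67 gigapascals → 4.67
  2020 megapascals = 2020 × 10⁻³ gigapascals = 2.02
Sum: 9.37 + 2.04 + 1.27 + 4.67 + 2.02 = 19.37

19.37 gigapascals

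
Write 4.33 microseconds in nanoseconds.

micro = 10^-6, nano = 10^-9; factor is 10^3.
4.33 × 10^3 = 4330

4330 nanoseconds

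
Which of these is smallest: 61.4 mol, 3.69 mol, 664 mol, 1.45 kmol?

61.4 mol = 61.4 mol
3.69 mol = 3.69 mol
664 mol = 664 mol
1.45 kmol = 1450 mol

3.69 mol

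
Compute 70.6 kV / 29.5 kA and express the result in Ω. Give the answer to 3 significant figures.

(70.6e3) / (29.5e3) = 2.3932 Ω

2.39 Ω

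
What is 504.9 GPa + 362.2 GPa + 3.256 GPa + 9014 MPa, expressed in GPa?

In GPa:
  504.9 GPa → 504.9
  362.2 GPa → 362.2
  3.256 GPa → 3.256
  9014 MPa = 9014 × 10⁻³ GPa = 9.014
Sum: 504.9 + 362.2 + 3.256 + 9.014 = 879.37

879.37 GPa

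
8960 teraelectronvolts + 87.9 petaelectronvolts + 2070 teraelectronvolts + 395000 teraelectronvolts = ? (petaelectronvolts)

In petaelectronvolts:
  8960 teraelectronvolts = 8960 × 10^-3 petaelectronvolts = 8.96
  87.9 petaelectronvolts → 87.9
  2070 teraelectronvolts = 2070 × 10^-3 petaelectronvolts = 2.07
  395000 teraelectronvolts = 395000 × 10^-3 petaelectronvolts = 395
Sum: 8.96 + 87.9 + 2.07 + 395 = 493.93

493.93 petaelectronvolts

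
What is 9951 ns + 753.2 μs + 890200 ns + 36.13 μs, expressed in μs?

In μs:
  9951 ns = 9951e-3 μs = 9.951
  753.2 μs → 753.2
  890200 ns = 890200e-3 μs = 890.2
  36.13 μs → 36.13
Sum: 9.951 + 753.2 + 890.2 + 36.13 = 1689.481

1689.481 μs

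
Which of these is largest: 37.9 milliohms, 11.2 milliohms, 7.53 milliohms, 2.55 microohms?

37.9 milliohms = 0.0379 ohms
11.2 milliohms = 0.0112 ohms
7.53 milliohms = 0.00753 ohms
2.55 microohms = 0.00000255 ohms

37.9 milliohms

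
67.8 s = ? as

(no prefix) = 1e0, atto = 1e-18; factor is 1e18.
67.8 × 1e18 = 67800000000000000000

67800000000000000000 as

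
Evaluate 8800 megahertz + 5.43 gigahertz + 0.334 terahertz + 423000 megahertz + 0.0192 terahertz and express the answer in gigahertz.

790.43 gigahertz

In gigahertz:
  8800 megahertz = 8800 × 10⁻³ gigahertz = 8.8
  5.43 gigahertz → 5.43
  0.334 terahertz = 0.334 × 10³ gigahertz = 334
  423000 megahertz = 423000 × 10⁻³ gigahertz = 423
  0.0192 terahertz = 0.0192 × 10³ gigahertz = 19.2
Sum: 8.8 + 5.43 + 334 + 423 + 19.2 = 790.43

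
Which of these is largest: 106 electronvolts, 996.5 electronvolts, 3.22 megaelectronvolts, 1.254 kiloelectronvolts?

3.22 megaelectronvolts

106 electronvolts = 106 electronvolts
996.5 electronvolts = 996.5 electronvolts
3.22 megaelectronvolts = 3220000 electronvolts
1.254 kiloelectronvolts = 1254 electronvolts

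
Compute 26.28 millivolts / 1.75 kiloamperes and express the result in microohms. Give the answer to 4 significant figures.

15.02 microohms

(26.28e-3) / (1.75e3) = 15.0171e-6 Ω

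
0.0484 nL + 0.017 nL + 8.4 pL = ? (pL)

In pL:
  0.0484 nL = 0.0484 × 10³ pL = 48.4
  0.017 nL = 0.017 × 10³ pL = 17
  8.4 pL → 8.4
Sum: 48.4 + 17 + 8.4 = 73.8

73.8 pL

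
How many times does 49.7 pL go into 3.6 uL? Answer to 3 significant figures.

(3.6 × 10⁻⁶) / (49.7 × 10⁻¹²) = 0.07243 × 10⁶

72400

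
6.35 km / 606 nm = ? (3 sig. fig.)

(6.35 × 10³) / (606 × 10⁻⁹) = 0.01048 × 10¹²

10500000000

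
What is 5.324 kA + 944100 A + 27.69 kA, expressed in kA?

977.114 kA

In kA:
  5.324 kA → 5.324
  944100 A = 944100e-3 kA = 944.1
  27.69 kA → 27.69
Sum: 5.324 + 944.1 + 27.69 = 977.114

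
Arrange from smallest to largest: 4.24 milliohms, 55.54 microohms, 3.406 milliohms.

4.24 milliohms = 0.00424 ohms
55.54 microohms = 0.00005554 ohms
3.406 milliohms = 0.003406 ohms

55.54 microohms < 3.406 milliohms < 4.24 milliohms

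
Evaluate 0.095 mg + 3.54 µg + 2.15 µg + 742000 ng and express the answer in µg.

842.69 µg

In µg:
  0.095 mg = 0.095 × 10³ µg = 95
  3.54 µg → 3.54
  2.15 µg → 2.15
  742000 ng = 742000 × 10⁻³ µg = 742
Sum: 95 + 3.54 + 2.15 + 742 = 842.69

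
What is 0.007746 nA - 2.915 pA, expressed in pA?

In pA:
  0.007746 nA = 0.007746 × 10^3 pA = 7.746
  2.915 pA → 2.915
Difference: 7.746 - 2.915 = 4.831

4.831 pA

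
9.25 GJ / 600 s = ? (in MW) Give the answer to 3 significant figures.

15.4 MW

(9.25 × 10⁹) / (600) = 0.015417 × 10⁹ W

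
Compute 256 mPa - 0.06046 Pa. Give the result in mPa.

195.54 mPa

In mPa:
  256 mPa → 256
  0.06046 Pa = 0.06046e3 mPa = 60.46
Difference: 256 - 60.46 = 195.54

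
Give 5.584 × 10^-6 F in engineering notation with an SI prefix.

5.584 μF

= 5.584 × 10^-6 F; 10^-6 is micro.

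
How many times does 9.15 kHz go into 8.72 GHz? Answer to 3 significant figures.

(8.72 × 10⁹) / (9.15 × 10³) = 0.953 × 10⁶

953000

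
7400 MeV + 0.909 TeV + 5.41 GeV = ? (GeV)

921.81 GeV

In GeV:
  7400 MeV = 7400 × 10⁻³ GeV = 7.4
  0.909 TeV = 0.909 × 10³ GeV = 909
  5.41 GeV → 5.41
Sum: 7.4 + 909 + 5.41 = 921.81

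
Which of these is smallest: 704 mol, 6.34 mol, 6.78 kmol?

704 mol = 704 mol
6.34 mol = 6.34 mol
6.78 kmol = 6780 mol

6.34 mol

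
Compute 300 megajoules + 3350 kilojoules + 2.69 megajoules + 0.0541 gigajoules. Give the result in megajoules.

360.14 megajoules

In megajoules:
  300 megajoules → 300
  3350 kilojoules = 3350e-3 megajoules = 3.35
  2.69 megajoules → 2.69
  0.0541 gigajoules = 0.0541e3 megajoules = 54.1
Sum: 300 + 3.35 + 2.69 + 54.1 = 360.14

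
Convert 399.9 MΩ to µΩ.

mega = 1e6, micro = 1e-6; factor is 1e12.
399.9 × 1e12 = 399900000000000

399900000000000 µΩ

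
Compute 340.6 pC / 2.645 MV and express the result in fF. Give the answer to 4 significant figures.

(340.6 × 10^-12) / (2.645 × 10^6) = 128.771 × 10^-18 F

0.1288 fF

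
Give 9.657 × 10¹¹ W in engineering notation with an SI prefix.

= 965.7 × 10⁹ W; 10⁹ is giga.

965.7 GW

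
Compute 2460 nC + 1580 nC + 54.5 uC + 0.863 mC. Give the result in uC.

In uC:
  2460 nC = 2460 × 10^-3 uC = 2.46
  1580 nC = 1580 × 10^-3 uC = 1.58
  54.5 uC → 54.5
  0.863 mC = 0.863 × 10^3 uC = 863
Sum: 2.46 + 1.58 + 54.5 + 863 = 921.54

921.54 uC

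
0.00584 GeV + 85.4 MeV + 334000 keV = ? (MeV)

425.24 MeV

In MeV:
  0.00584 GeV = 0.00584 × 10^3 MeV = 5.84
  85.4 MeV → 85.4
  334000 keV = 334000 × 10^-3 MeV = 334
Sum: 5.84 + 85.4 + 334 = 425.24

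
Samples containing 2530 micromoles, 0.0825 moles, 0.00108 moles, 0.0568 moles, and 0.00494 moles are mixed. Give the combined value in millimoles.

147.85 millimoles

In millimoles:
  2530 micromoles = 2530 × 10⁻³ millimoles = 2.53
  0.0825 moles = 0.0825 × 10³ millimoles = 82.5
  0.00108 moles = 0.00108 × 10³ millimoles = 1.08
  0.0568 moles = 0.0568 × 10³ millimoles = 56.8
  0.00494 moles = 0.00494 × 10³ millimoles = 4.94
Sum: 2.53 + 82.5 + 1.08 + 56.8 + 4.94 = 147.85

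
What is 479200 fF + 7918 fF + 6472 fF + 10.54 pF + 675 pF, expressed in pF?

1179.13 pF

In pF:
  479200 fF = 479200 × 10⁻³ pF = 479.2
  7918 fF = 7918 × 10⁻³ pF = 7.918
  6472 fF = 6472 × 10⁻³ pF = 6.472
  10.54 pF → 10.54
  675 pF → 675
Sum: 479.2 + 7.918 + 6.472 + 10.54 + 675 = 1179.13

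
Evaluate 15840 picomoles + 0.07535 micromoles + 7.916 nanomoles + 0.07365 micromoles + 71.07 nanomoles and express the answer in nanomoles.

In nanomoles:
  15840 picomoles = 15840e-3 nanomoles = 15.84
  0.07535 micromoles = 0.07535e3 nanomoles = 75.35
  7.916 nanomoles → 7.916
  0.07365 micromoles = 0.07365e3 nanomoles = 73.65
  71.07 nanomoles → 71.07
Sum: 15.84 + 75.35 + 7.916 + 73.65 + 71.07 = 243.826

243.826 nanomoles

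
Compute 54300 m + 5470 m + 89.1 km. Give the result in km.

In km:
  54300 m = 54300 × 10⁻³ km = 54.3
  5470 m = 5470 × 10⁻³ km = 5.47
  89.1 km → 89.1
Sum: 54.3 + 5.47 + 89.1 = 148.87

148.87 km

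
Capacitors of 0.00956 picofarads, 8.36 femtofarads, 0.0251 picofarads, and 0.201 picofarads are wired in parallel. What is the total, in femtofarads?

244.02 femtofarads

In femtofarads:
  0.00956 picofarads = 0.00956e3 femtofarads = 9.56
  8.36 femtofarads → 8.36
  0.0251 picofarads = 0.0251e3 femtofarads = 25.1
  0.201 picofarads = 0.201e3 femtofarads = 201
Sum: 9.56 + 8.36 + 25.1 + 201 = 244.02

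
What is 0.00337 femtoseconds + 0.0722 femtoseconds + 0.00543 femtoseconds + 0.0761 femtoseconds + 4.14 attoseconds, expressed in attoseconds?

In attoseconds:
  0.00337 femtoseconds = 0.00337 × 10³ attoseconds = 3.37
  0.0722 femtoseconds = 0.0722 × 10³ attoseconds = 72.2
  0.00543 femtoseconds = 0.00543 × 10³ attoseconds = 5.43
  0.0761 femtoseconds = 0.0761 × 10³ attoseconds = 76.1
  4.14 attoseconds → 4.14
Sum: 3.37 + 72.2 + 5.43 + 76.1 + 4.14 = 161.24

161.24 attoseconds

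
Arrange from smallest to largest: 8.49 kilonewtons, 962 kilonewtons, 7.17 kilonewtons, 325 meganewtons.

8.49 kilonewtons = 8490 newtons
962 kilonewtons = 962000 newtons
7.17 kilonewtons = 7170 newtons
325 meganewtons = 325000000 newtons

7.17 kilonewtons < 8.49 kilonewtons < 962 kilonewtons < 325 meganewtons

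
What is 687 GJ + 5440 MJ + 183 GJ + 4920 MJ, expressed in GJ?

880.36 GJ

In GJ:
  687 GJ → 687
  5440 MJ = 5440 × 10^-3 GJ = 5.44
  183 GJ → 183
  4920 MJ = 4920 × 10^-3 GJ = 4.92
Sum: 687 + 5.44 + 183 + 4.92 = 880.36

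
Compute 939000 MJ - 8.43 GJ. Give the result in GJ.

930.57 GJ

In GJ:
  939000 MJ = 939000 × 10^-3 GJ = 939
  8.43 GJ → 8.43
Difference: 939 - 8.43 = 930.57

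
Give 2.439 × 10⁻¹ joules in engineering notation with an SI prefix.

243.9 millijoules

= 243.9 × 10⁻³ joules; 10⁻³ is milli.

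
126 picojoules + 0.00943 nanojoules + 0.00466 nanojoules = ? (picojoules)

140.09 picojoules

In picojoules:
  126 picojoules → 126
  0.00943 nanojoules = 0.00943 × 10^3 picojoules = 9.43
  0.00466 nanojoules = 0.00466 × 10^3 picojoules = 4.66
Sum: 126 + 9.43 + 4.66 = 140.09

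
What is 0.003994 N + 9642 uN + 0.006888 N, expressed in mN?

In mN:
  0.003994 N = 0.003994e3 mN = 3.994
  9642 uN = 9642e-3 mN = 9.642
  0.006888 N = 0.006888e3 mN = 6.888
Sum: 3.994 + 9.642 + 6.888 = 20.524

20.524 mN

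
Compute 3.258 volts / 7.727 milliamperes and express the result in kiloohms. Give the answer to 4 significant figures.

(3.258) / (7.727 × 10⁻³) = 0.421638 × 10³ Ω

0.4216 kiloohms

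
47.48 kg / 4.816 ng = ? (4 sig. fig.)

(47.48 × 10^3) / (4.816 × 10^-9) = 9.8588 × 10^12

9859000000000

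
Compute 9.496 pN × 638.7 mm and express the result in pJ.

9.496 × 10⁻¹² × 638.7 × 10⁻³ = 6065.0952 × 10⁻¹⁵ J

6.0650952 pJ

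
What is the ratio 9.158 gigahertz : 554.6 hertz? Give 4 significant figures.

16510000

(9.158 × 10^9) / (554.6) = 0.016513 × 10^9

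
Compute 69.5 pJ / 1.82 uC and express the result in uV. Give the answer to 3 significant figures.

38.2 uV

(69.5 × 10⁻¹²) / (1.82 × 10⁻⁶) = 38.187 × 10⁻⁶ V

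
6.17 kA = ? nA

kilo = 10^3, nano = 10^-9; factor is 10^12.
6.17 × 10^12 = 6170000000000

6170000000000 nA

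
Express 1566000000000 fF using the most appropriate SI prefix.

1.566 mF

= 1.566e-3 F; 1e-3 is milli.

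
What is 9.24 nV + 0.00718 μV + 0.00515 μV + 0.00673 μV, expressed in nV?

28.3 nV

In nV:
  9.24 nV → 9.24
  0.00718 μV = 0.00718 × 10³ nV = 7.18
  0.00515 μV = 0.00515 × 10³ nV = 5.15
  0.00673 μV = 0.00673 × 10³ nV = 6.73
Sum: 9.24 + 7.18 + 5.15 + 6.73 = 28.3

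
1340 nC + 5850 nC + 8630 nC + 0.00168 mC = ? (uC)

In uC:
  1340 nC = 1340e-3 uC = 1.34
  5850 nC = 5850e-3 uC = 5.85
  8630 nC = 8630e-3 uC = 8.63
  0.00168 mC = 0.00168e3 uC = 1.68
Sum: 1.34 + 5.85 + 8.63 + 1.68 = 17.5

17.5 uC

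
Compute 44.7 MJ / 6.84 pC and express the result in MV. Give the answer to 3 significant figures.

6540000000000 MV

(44.7 × 10^6) / (6.84 × 10^-12) = 6.5351 × 10^18 V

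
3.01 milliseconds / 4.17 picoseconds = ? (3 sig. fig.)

722000000

(3.01e-3) / (4.17e-12) = 0.7218e9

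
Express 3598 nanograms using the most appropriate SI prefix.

= 3.598 × 10⁻⁶ grams; 10⁻⁶ is micro.

3.598 micrograms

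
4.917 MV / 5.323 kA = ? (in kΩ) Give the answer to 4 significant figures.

(4.917 × 10⁶) / (5.323 × 10³) = 0.923727 × 10³ Ω

0.9237 kΩ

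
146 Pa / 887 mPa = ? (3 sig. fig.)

165

(146) / (887 × 10^-3) = 0.1646 × 10^3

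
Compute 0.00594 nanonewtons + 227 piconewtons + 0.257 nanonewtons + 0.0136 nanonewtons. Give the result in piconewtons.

503.54 piconewtons

In piconewtons:
  0.00594 nanonewtons = 0.00594 × 10^3 piconewtons = 5.94
  227 piconewtons → 227
  0.257 nanonewtons = 0.257 × 10^3 piconewtons = 257
  0.0136 nanonewtons = 0.0136 × 10^3 piconewtons = 13.6
Sum: 5.94 + 227 + 257 + 13.6 = 503.54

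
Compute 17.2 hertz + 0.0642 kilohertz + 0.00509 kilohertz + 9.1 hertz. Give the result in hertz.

In hertz:
  17.2 hertz → 17.2
  0.0642 kilohertz = 0.0642e3 hertz = 64.2
  0.00509 kilohertz = 0.00509e3 hertz = 5.09
  9.1 hertz → 9.1
Sum: 17.2 + 64.2 + 5.09 + 9.1 = 95.59

95.59 hertz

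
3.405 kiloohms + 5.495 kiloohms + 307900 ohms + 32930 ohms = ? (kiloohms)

349.73 kiloohms

In kiloohms:
  3.405 kiloohms → 3.405
  5.495 kiloohms → 5.495
  307900 ohms = 307900 × 10⁻³ kiloohms = 307.9
  32930 ohms = 32930 × 10⁻³ kiloohms = 32.93
Sum: 3.405 + 5.495 + 307.9 + 32.93 = 349.73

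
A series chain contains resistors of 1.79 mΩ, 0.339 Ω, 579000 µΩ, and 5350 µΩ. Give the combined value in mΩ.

925.14 mΩ

In mΩ:
  1.79 mΩ → 1.79
  0.339 Ω = 0.339 × 10^3 mΩ = 339
  579000 µΩ = 579000 × 10^-3 mΩ = 579
  5350 µΩ = 5350 × 10^-3 mΩ = 5.35
Sum: 1.79 + 339 + 579 + 5.35 = 925.14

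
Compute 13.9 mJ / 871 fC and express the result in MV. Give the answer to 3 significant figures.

16000 MV

(13.9e-3) / (871e-15) = 0.015959e12 V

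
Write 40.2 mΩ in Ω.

0.0402 Ω

milli = 1e-3, (no prefix) = 1e0; factor is 1e-3.
40.2 × 1e-3 = 0.0402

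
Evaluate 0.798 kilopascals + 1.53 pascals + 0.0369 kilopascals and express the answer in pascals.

836.43 pascals

In pascals:
  0.798 kilopascals = 0.798 × 10³ pascals = 798
  1.53 pascals → 1.53
  0.0369 kilopascals = 0.0369 × 10³ pascals = 36.9
Sum: 798 + 1.53 + 36.9 = 836.43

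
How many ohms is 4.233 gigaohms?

4233000000 ohms

giga = 10⁹, (no prefix) = 10⁰; factor is 10⁹.
4.233 × 10⁹ = 4233000000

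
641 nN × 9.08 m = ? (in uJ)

641 × 10^-9 × 9.08 = 5820.28 × 10^-9 J

5.82028 uJ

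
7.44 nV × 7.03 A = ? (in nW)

52.3032 nW

7.44e-9 × 7.03 = 52.3032e-9 W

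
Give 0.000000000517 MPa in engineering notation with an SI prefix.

= 517 × 10⁻⁶ Pa; 10⁻⁶ is micro.

517 μPa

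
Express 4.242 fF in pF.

0.004242 pF

femto = 10⁻¹⁵, pico = 10⁻¹²; factor is 10⁻³.
4.242 × 10⁻³ = 0.004242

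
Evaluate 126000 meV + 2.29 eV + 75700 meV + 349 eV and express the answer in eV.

In eV:
  126000 meV = 126000 × 10^-3 eV = 126
  2.29 eV → 2.29
  75700 meV = 75700 × 10^-3 eV = 75.7
  349 eV → 349
Sum: 126 + 2.29 + 75.7 + 349 = 552.99

552.99 eV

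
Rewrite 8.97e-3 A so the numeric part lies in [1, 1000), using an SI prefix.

8.97 mA

= 8.97e-3 A; 1e-3 is milli.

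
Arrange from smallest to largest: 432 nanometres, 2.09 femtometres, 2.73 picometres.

432 nanometres = 0.000000432 metres
2.09 femtometres = 0.00000000000000209 metres
2.73 picometres = 0.00000000000273 metres

2.09 femtometres < 2.73 picometres < 432 nanometres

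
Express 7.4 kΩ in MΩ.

0.0074 MΩ

kilo = 1e3, mega = 1e6; factor is 1e-3.
7.4 × 1e-3 = 0.0074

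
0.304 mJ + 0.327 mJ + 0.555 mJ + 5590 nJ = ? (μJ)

1191.59 μJ

In μJ:
  0.304 mJ = 0.304e3 μJ = 304
  0.327 mJ = 0.327e3 μJ = 327
  0.555 mJ = 0.555e3 μJ = 555
  5590 nJ = 5590e-3 μJ = 5.59
Sum: 304 + 327 + 555 + 5.59 = 1191.59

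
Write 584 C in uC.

(no prefix) = 1e0, micro = 1e-6; factor is 1e6.
584 × 1e6 = 584000000

584000000 uC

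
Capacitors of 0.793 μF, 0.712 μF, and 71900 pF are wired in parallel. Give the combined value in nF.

1576.9 nF

In nF:
  0.793 μF = 0.793 × 10^3 nF = 793
  0.712 μF = 0.712 × 10^3 nF = 712
  71900 pF = 71900 × 10^-3 nF = 71.9
Sum: 793 + 712 + 71.9 = 1576.9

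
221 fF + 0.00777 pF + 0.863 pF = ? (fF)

In fF:
  221 fF → 221
  0.00777 pF = 0.00777 × 10³ fF = 7.77
  0.863 pF = 0.863 × 10³ fF = 863
Sum: 221 + 7.77 + 863 = 1091.77

1091.77 fF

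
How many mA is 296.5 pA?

pico = 10⁻¹², milli = 10⁻³; factor is 10⁻⁹.
296.5 × 10⁻⁹ = 0.0000002965

0.0000002965 mA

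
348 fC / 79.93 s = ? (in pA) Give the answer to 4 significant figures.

0.004354 pA

(348 × 10⁻¹⁵) / (79.93) = 4.35381 × 10⁻¹⁵ A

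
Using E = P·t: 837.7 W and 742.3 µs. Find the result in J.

0.62182471 J

837.7 × 742.3 × 10⁻⁶ = 621824.71 × 10⁻⁶ J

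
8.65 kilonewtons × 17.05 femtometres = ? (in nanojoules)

8.65 × 10^3 × 17.05 × 10^-15 = 147.4825 × 10^-12 J

0.1474825 nanojoules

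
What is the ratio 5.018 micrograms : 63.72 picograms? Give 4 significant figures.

78750

(5.018e-6) / (63.72e-12) = 0.078751e6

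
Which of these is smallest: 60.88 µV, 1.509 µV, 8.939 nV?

8.939 nV

60.88 µV = 0.00006088 V
1.509 µV = 0.000001509 V
8.939 nV = 0.000000008939 V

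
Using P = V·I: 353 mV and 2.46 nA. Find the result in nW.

353 × 10⁻³ × 2.46 × 10⁻⁹ = 868.38 × 10⁻¹² W

0.86838 nW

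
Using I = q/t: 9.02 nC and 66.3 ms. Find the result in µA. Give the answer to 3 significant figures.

0.136 µA

(9.02 × 10^-9) / (66.3 × 10^-3) = 0.13605 × 10^-6 A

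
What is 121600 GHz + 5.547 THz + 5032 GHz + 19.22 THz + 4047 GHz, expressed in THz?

In THz:
  121600 GHz = 121600 × 10^-3 THz = 121.6
  5.547 THz → 5.547
  5032 GHz = 5032 × 10^-3 THz = 5.032
  19.22 THz → 19.22
  4047 GHz = 4047 × 10^-3 THz = 4.047
Sum: 121.6 + 5.547 + 5.032 + 19.22 + 4.047 = 155.446

155.446 THz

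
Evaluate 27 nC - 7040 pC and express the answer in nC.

19.96 nC

In nC:
  27 nC → 27
  7040 pC = 7040 × 10⁻³ nC = 7.04
Difference: 27 - 7.04 = 19.96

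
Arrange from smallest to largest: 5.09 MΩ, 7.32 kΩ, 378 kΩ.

5.09 MΩ = 5090000 Ω
7.32 kΩ = 7320 Ω
378 kΩ = 378000 Ω

7.32 kΩ < 378 kΩ < 5.09 MΩ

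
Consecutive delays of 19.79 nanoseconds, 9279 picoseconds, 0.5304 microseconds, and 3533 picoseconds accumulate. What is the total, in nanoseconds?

In nanoseconds:
  19.79 nanoseconds → 19.79
  9279 picoseconds = 9279 × 10⁻³ nanoseconds = 9.279
  0.5304 microseconds = 0.5304 × 10³ nanoseconds = 530.4
  3533 picoseconds = 3533 × 10⁻³ nanoseconds = 3.533
Sum: 19.79 + 9.279 + 530.4 + 3.533 = 563.002

563.002 nanoseconds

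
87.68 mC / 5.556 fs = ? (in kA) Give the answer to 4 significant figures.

(87.68e-3) / (5.556e-15) = 15.7811e12 A

15780000000 kA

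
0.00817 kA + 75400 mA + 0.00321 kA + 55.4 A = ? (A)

142.18 A

In A:
  0.00817 kA = 0.00817 × 10³ A = 8.17
  75400 mA = 75400 × 10⁻³ A = 75.4
  0.00321 kA = 0.00321 × 10³ A = 3.21
  55.4 A → 55.4
Sum: 8.17 + 75.4 + 3.21 + 55.4 = 142.18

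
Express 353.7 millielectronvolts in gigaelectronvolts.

0.0000000003537 gigaelectronvolts

milli = 10^-3, giga = 10^9; factor is 10^-12.
353.7 × 10^-12 = 0.0000000003537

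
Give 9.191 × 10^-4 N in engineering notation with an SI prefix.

919.1 μN

= 919.1 × 10^-6 N; 10^-6 is micro.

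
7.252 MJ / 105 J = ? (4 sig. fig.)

(7.252 × 10^6) / (105) = 0.069067 × 10^6

69070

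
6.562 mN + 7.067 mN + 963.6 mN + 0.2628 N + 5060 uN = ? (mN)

In mN:
  6.562 mN → 6.562
  7.067 mN → 7.067
  963.6 mN → 963.6
  0.2628 N = 0.2628 × 10³ mN = 262.8
  5060 uN = 5060 × 10⁻³ mN = 5.06
Sum: 6.562 + 7.067 + 963.6 + 262.8 + 5.06 = 1245.089

1245.089 mN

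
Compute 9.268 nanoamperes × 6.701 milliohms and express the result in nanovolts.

0.062104868 nanovolts

9.268e-9 × 6.701e-3 = 62.104868e-12 V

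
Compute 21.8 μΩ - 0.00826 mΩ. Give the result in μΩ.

13.54 μΩ

In μΩ:
  21.8 μΩ → 21.8
  0.00826 mΩ = 0.00826 × 10³ μΩ = 8.26
Difference: 21.8 - 8.26 = 13.54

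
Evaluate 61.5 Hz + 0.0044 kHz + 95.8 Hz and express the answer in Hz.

In Hz:
  61.5 Hz → 61.5
  0.0044 kHz = 0.0044e3 Hz = 4.4
  95.8 Hz → 95.8
Sum: 61.5 + 4.4 + 95.8 = 161.7

161.7 Hz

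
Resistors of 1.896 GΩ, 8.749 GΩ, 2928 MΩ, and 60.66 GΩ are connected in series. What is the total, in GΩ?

74.233 GΩ

In GΩ:
  1.896 GΩ → 1.896
  8.749 GΩ → 8.749
  2928 MΩ = 2928e-3 GΩ = 2.928
  60.66 GΩ → 60.66
Sum: 1.896 + 8.749 + 2.928 + 60.66 = 74.233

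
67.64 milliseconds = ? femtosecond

67640000000000 femtoseconds

milli = 1e-3, femto = 1e-15; factor is 1e12.
67.64 × 1e12 = 67640000000000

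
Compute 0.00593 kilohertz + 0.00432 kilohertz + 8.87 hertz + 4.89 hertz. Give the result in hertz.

24.01 hertz

In hertz:
  0.00593 kilohertz = 0.00593e3 hertz = 5.93
  0.00432 kilohertz = 0.00432e3 hertz = 4.32
  8.87 hertz → 8.87
  4.89 hertz → 4.89
Sum: 5.93 + 4.32 + 8.87 + 4.89 = 24.01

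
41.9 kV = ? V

41900 V

kilo = 10³, (no prefix) = 10⁰; factor is 10³.
41.9 × 10³ = 41900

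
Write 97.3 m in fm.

97300000000000000 fm

(no prefix) = 10^0, femto = 10^-15; factor is 10^15.
97.3 × 10^15 = 97300000000000000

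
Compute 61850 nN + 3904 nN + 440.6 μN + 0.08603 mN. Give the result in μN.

592.384 μN

In μN:
  61850 nN = 61850 × 10⁻³ μN = 61.85
  3904 nN = 3904 × 10⁻³ μN = 3.904
  440.6 μN → 440.6
  0.08603 mN = 0.08603 × 10³ μN = 86.03
Sum: 61.85 + 3.904 + 440.6 + 86.03 = 592.384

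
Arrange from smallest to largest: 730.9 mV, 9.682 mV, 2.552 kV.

730.9 mV = 0.7309 V
9.682 mV = 0.009682 V
2.552 kV = 2552 V

9.682 mV < 730.9 mV < 2.552 kV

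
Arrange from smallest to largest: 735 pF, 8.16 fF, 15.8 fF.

8.16 fF < 15.8 fF < 735 pF

735 pF = 0.000000000735 F
8.16 fF = 0.00000000000000816 F
15.8 fF = 0.0000000000000158 F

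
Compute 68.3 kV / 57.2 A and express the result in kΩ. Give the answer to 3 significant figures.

(68.3 × 10³) / (57.2) = 1.1941 × 10³ Ω

1.19 kΩ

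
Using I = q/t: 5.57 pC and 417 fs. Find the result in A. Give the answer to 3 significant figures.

(5.57 × 10⁻¹²) / (417 × 10⁻¹⁵) = 0.013357 × 10³ A

13.4 A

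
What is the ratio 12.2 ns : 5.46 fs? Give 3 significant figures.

(12.2 × 10⁻⁹) / (5.46 × 10⁻¹⁵) = 2.234 × 10⁶

2230000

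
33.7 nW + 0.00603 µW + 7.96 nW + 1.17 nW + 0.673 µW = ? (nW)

721.86 nW

In nW:
  33.7 nW → 33.7
  0.00603 µW = 0.00603 × 10³ nW = 6.03
  7.96 nW → 7.96
  1.17 nW → 1.17
  0.673 µW = 0.673 × 10³ nW = 673
Sum: 33.7 + 6.03 + 7.96 + 1.17 + 673 = 721.86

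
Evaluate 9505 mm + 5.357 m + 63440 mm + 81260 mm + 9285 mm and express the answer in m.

168.847 m

In m:
  9505 mm = 9505 × 10^-3 m = 9.505
  5.357 m → 5.357
  63440 mm = 63440 × 10^-3 m = 63.44
  81260 mm = 81260 × 10^-3 m = 81.26
  9285 mm = 9285 × 10^-3 m = 9.285
Sum: 9.505 + 5.357 + 63.44 + 81.26 + 9.285 = 168.847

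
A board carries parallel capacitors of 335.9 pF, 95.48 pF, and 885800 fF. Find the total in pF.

In pF:
  335.9 pF → 335.9
  95.48 pF → 95.48
  885800 fF = 885800 × 10^-3 pF = 885.8
Sum: 335.9 + 95.48 + 885.8 = 1317.18

1317.18 pF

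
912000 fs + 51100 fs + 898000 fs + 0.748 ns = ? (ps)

2609.1 ps

In ps:
  912000 fs = 912000 × 10⁻³ ps = 912
  51100 fs = 51100 × 10⁻³ ps = 51.1
  898000 fs = 898000 × 10⁻³ ps = 898
  0.748 ns = 0.748 × 10³ ps = 748
Sum: 912 + 51.1 + 898 + 748 = 2609.1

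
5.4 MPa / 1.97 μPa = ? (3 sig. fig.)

2740000000000

(5.4e6) / (1.97e-6) = 2.741e12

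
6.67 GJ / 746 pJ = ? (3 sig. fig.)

(6.67 × 10⁹) / (746 × 10⁻¹²) = 0.008941 × 10²¹

8940000000000000000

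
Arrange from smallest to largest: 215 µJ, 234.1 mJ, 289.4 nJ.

215 µJ = 0.000215 J
234.1 mJ = 0.2341 J
289.4 nJ = 0.0000002894 J

289.4 nJ < 215 µJ < 234.1 mJ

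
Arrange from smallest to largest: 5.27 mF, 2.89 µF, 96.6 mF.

2.89 µF < 5.27 mF < 96.6 mF

5.27 mF = 0.00527 F
2.89 µF = 0.00000289 F
96.6 mF = 0.0966 F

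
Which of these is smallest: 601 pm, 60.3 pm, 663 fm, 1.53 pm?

663 fm

601 pm = 0.000000000601 m
60.3 pm = 0.0000000000603 m
663 fm = 0.000000000000663 m
1.53 pm = 0.00000000000153 m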